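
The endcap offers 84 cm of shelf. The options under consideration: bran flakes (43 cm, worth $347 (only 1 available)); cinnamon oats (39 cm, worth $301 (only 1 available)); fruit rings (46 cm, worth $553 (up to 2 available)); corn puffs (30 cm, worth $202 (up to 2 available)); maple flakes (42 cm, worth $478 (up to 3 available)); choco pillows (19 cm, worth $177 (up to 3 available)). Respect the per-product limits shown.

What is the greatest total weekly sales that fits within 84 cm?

A density-first pass picks fruit rings + 2×choco pillows — 907 at 84 cm.
Dropping fruit rings and 2×choco pillows frees 84 cm; slotting in 2×maple flakes (84 cm) lifts the total to 956 at 84 cm.
Every other selection either busts 84 cm or exceeds an availability limit or fails to beat 956.

956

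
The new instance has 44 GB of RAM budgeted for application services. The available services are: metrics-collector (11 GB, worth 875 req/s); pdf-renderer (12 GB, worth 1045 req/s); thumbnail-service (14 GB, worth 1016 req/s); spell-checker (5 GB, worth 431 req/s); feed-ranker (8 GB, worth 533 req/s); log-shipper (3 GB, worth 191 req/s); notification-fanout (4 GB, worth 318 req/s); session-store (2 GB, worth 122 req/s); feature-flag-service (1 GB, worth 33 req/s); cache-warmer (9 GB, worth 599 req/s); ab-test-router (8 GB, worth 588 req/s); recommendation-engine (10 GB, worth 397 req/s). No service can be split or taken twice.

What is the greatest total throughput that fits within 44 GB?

3489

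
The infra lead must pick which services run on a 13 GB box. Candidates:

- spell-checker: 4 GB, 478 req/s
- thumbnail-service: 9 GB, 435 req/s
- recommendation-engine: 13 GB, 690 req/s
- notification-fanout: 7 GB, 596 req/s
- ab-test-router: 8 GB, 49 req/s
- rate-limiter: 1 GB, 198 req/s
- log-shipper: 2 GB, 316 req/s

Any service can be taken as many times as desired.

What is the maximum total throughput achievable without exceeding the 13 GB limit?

2574

By throughput per GB: rate-limiter 198.00, log-shipper 158.00, spell-checker 119.50, notification-fanout 85.14 lead.
The ratio ordering already packs tightly: 13×rate-limiter, 13 GB, 2574.
No other feasible combination exceeds 2574.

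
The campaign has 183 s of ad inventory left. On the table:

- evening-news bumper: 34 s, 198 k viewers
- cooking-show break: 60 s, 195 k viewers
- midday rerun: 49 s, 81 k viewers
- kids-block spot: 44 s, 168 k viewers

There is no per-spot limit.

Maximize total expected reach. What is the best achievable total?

The ratio ordering already packs tightly: 5×evening-news bumper, 170 s, 990.

990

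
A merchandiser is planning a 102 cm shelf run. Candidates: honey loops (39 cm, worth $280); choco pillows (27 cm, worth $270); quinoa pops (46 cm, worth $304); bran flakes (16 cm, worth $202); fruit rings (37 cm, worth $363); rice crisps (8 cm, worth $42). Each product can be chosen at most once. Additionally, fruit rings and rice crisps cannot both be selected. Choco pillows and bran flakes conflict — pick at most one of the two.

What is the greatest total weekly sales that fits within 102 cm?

869

Density check — bran flakes 12.62, choco pillows 10.00, fruit rings 9.81, honey loops 7.18 are the best per cm.
Quinoa pops + bran flakes + fruit rings uses 99 of the 102 cm and totals 869.
Next best is honey loops + bran flakes + fruit rings at 845 (92 cm) — short by 24.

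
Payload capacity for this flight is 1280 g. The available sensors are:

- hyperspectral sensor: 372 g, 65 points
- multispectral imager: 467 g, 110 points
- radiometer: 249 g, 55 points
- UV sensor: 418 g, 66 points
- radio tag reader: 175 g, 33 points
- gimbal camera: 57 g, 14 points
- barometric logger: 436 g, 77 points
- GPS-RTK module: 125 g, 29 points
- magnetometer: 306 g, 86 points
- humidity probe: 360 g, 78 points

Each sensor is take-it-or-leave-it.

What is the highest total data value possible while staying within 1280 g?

Greedy by ratio would take multispectral imager + radiometer + gimbal camera + GPS-RTK module + magnetometer: 1204 g used, total 294.
Dropping radiometer and gimbal camera frees 306 g; slotting in humidity probe (360 g) lifts the total to 303 at 1258 g.
Next best is multispectral imager + radiometer + radio tag reader + gimbal camera + magnetometer at 298 (1254 g) — short by 5.

303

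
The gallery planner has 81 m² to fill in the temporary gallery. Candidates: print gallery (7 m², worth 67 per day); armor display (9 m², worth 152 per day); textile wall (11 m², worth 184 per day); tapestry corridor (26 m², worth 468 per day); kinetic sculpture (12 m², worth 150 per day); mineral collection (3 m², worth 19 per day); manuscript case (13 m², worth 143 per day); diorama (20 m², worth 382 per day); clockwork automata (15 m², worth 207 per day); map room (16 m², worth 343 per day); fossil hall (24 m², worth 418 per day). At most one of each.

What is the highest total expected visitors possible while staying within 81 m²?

Greedy by ratio would take print gallery + armor display + tapestry corridor + mineral collection + diorama + map room: 81 m² used, total 1431.
A better packing is armor display + textile wall + diorama + map room + fossil hall: 80 m², total 1479.

1479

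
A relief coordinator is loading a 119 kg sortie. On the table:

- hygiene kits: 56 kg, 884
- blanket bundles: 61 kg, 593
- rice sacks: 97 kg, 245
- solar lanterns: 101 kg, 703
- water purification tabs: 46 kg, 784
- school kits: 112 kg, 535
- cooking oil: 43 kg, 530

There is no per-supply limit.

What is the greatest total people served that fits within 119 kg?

1768

Density check — water purification tabs 17.04, hygiene kits 15.79, cooking oil 12.33 are the best per kg.
Taking the top-ratio supplies first gives 2×water purification tabs for 1568 (92 kg).
Dropping 2×water purification tabs frees 92 kg; slotting in 2×hygiene kits (112 kg) lifts the total to 1768 at 112 kg.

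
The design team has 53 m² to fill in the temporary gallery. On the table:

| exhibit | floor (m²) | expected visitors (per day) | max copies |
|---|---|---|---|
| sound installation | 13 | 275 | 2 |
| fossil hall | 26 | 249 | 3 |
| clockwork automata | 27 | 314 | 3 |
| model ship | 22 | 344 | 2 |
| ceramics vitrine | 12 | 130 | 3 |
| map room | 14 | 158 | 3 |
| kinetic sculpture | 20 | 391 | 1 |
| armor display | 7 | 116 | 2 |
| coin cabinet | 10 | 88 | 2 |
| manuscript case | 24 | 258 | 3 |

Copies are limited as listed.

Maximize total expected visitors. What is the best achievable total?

1057

By expected visitors per m²: sound installation 21.15, kinetic sculpture 19.55, armor display 16.57 lead.
Taking 2×sound installation + kinetic sculpture + armor display: 53 m² used, 1057 in expected visitors.
No other feasible combination exceeds 1057.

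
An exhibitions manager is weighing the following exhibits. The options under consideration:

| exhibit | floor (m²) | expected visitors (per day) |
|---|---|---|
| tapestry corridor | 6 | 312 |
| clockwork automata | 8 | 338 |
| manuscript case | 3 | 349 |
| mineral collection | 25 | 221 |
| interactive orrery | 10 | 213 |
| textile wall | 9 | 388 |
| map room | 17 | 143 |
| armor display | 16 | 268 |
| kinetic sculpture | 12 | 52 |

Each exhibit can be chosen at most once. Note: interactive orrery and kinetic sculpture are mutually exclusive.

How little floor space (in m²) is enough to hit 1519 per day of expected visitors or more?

36

Need the lightest bundle worth ≥ 1519.
Taking tapestry corridor + clockwork automata + manuscript case + interactive orrery + textile wall gives 1600 (≥ 1519) for 36 m².
Below 36 m² the best achievable stays under 1519.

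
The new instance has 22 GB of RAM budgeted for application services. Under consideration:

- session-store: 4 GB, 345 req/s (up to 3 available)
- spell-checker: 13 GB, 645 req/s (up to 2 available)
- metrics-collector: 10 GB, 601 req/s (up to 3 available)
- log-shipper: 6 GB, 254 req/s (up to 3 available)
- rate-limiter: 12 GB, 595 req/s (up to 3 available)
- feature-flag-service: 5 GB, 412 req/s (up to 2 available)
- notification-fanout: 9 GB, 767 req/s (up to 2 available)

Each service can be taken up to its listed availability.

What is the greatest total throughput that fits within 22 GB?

1879

Density check — session-store 86.25, notification-fanout 85.22, feature-flag-service 82.40, metrics-collector 60.10 are the best per GB.
The ratio heuristic lands on 3×session-store + notification-fanout (1802) but leaves 1 GB idle.
Replace 2×session-store with notification-fanout: the trade gains 77 net, giving 1879 at 22 GB.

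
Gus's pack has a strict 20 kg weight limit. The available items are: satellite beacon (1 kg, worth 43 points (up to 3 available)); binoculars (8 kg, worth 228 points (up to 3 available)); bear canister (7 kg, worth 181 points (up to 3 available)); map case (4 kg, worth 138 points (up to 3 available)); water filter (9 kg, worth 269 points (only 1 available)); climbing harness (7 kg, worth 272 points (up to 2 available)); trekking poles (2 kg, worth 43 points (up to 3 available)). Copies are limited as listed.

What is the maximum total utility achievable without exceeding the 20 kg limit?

768

By utility per kg: satellite beacon 43.00, climbing harness 38.86, map case 34.50 lead.
The ratio heuristic lands on 3×satellite beacon + 2×climbing harness + trekking poles (716) but leaves 1 kg idle.
The 3 kg tied up in satellite beacon and trekking poles is better spent on map case — total rises to 768 (20 kg).
That's the maximum — no swap from here does better than 768.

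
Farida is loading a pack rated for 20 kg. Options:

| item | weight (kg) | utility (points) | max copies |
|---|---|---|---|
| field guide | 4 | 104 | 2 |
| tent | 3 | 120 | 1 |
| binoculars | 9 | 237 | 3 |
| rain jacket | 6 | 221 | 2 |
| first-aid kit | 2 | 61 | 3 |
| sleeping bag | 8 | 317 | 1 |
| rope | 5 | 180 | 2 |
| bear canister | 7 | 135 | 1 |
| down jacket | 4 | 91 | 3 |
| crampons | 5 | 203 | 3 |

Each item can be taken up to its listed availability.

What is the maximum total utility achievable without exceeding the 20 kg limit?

Density check — crampons 40.60, tent 40.00, sleeping bag 39.62, rain jacket 36.83 are the best per kg.
Best packing: tent + first-aid kit + 3×crampons — 20 kg, 790 total.

790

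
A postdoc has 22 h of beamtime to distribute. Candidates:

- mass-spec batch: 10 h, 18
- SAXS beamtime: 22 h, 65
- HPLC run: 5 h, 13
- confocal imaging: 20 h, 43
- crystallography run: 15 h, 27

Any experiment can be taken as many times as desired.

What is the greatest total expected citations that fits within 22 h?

65

Density check — SAXS beamtime 2.95, HPLC run 2.60, confocal imaging 2.15, mass-spec batch 1.80 are the best per h.
Taking SAXS beamtime: 22 h used, 65 in expected citations.
Every other selection either busts 22 h or fails to beat 65.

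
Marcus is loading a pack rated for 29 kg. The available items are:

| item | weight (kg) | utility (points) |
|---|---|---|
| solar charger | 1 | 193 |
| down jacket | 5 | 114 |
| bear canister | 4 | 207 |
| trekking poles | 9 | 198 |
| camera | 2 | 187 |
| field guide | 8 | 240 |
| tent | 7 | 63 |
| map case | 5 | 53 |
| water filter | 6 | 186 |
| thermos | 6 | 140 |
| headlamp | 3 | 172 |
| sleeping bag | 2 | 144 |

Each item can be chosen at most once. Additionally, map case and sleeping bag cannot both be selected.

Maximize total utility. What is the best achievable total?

1343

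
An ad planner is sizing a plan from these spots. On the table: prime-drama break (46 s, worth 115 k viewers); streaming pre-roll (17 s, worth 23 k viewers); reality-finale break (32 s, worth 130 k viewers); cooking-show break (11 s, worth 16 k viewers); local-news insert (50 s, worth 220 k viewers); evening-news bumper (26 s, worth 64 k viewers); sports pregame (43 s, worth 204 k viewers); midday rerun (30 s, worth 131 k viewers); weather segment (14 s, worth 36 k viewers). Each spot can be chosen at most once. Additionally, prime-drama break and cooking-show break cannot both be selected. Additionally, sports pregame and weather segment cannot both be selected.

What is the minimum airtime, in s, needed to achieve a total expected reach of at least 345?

80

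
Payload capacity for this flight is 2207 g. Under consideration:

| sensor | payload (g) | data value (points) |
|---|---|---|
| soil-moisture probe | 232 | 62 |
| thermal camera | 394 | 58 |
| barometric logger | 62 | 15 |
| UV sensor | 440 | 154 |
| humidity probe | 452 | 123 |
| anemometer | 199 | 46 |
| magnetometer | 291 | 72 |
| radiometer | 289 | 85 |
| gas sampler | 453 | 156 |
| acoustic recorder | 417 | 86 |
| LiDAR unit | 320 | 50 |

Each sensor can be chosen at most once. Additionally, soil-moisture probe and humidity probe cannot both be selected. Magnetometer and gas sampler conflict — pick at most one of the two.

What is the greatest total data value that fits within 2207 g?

619

Best packing: barometric logger + UV sensor + humidity probe + radiometer + gas sampler + acoustic recorder — 2113 g, 619 total.
Runner-up UV sensor + humidity probe + anemometer + radiometer + gas sampler + LiDAR unit tops out at 614.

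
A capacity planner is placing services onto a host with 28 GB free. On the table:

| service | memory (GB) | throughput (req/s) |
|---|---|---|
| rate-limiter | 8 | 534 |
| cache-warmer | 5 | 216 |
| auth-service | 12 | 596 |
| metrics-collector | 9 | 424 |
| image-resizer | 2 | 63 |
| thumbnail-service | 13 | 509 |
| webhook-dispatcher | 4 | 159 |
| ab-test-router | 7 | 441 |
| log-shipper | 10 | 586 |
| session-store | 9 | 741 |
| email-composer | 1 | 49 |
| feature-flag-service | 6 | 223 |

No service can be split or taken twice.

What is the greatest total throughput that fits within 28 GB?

1910

Taking the top-ratio services first gives rate-limiter + image-resizer + ab-test-router + session-store + email-composer for 1828 (27 GB).
Replace image-resizer and ab-test-router with log-shipper: the trade gains 82 net, giving 1910 at 28 GB.
Next best is rate-limiter + webhook-dispatcher + ab-test-router + session-store at 1875 (28 GB) — short by 35.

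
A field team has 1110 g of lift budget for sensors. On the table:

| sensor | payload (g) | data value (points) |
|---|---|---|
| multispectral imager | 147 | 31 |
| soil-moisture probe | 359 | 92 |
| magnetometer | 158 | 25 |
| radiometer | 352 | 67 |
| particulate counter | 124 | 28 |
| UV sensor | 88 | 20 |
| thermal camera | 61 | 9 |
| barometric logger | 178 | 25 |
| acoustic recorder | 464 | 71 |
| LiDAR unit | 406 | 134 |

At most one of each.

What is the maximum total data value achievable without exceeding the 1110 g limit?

Ranking by ratio (data value/g): LiDAR unit 0.33, soil-moisture probe 0.26, UV sensor 0.23, particulate counter 0.23.
The ratio heuristic lands on soil-moisture probe + particulate counter + UV sensor + thermal camera + LiDAR unit (283) but leaves 72 g idle.
Dropping UV sensor frees 88 g; slotting in multispectral imager (147 g) lifts the total to 294 at 1097 g.
That's the maximum — no swap from here does better than 294.

294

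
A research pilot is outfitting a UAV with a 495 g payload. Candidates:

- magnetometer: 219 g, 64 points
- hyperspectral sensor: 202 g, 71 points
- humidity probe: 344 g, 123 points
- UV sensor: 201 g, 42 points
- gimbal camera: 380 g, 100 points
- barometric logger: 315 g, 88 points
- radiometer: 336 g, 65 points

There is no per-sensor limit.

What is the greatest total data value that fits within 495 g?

The ratio heuristic lands on humidity probe (123) but leaves 151 g idle.
Replace humidity probe with 2×hyperspectral sensor: the trade gains 19 net, giving 142 at 404 g.
That's the maximum — no swap from here does better than 142.

142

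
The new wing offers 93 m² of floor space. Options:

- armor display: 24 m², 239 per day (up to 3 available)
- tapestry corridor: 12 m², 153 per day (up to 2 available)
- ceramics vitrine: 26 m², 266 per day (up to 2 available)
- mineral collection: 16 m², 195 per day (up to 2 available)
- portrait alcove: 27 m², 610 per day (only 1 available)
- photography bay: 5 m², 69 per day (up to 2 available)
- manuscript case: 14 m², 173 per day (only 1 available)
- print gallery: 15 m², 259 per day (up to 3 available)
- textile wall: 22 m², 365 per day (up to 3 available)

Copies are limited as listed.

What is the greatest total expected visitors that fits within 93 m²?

The ratio heuristic lands on portrait alcove + 2×photography bay + 3×print gallery (1525) but leaves 11 m² idle.
Replace 2×photography bay and 3×print gallery with 3×textile wall: the trade gains 180 net, giving 1705 at 93 m².
No other feasible combination exceeds 1705.

1705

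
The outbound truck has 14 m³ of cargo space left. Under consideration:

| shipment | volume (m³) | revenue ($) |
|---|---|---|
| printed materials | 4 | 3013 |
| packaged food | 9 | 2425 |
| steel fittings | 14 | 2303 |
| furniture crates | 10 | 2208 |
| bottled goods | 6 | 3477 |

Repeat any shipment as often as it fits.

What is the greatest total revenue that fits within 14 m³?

9503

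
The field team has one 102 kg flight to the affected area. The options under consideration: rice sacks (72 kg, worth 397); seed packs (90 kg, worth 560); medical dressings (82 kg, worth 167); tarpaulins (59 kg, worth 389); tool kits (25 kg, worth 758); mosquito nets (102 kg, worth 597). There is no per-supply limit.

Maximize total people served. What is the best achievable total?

3032

Ranking by ratio (people served/kg): tool kits 30.32, tarpaulins 6.59, seed packs 6.22.
Best packing: 4×tool kits — 100 kg, 3032 total.
That's the maximum — no swap from here does better than 3032.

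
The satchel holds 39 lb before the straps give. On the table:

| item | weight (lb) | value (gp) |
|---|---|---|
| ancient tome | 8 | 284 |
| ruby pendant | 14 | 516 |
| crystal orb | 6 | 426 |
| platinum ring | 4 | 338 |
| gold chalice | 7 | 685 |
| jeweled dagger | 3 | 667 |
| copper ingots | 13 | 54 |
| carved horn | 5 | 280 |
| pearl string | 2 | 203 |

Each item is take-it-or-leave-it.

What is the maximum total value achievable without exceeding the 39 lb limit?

2912

Density check — jeweled dagger 222.33, pearl string 101.50, gold chalice 97.86 are the best per lb.
Taking the top-ratio items first gives ancient tome + crystal orb + platinum ring + gold chalice + jeweled dagger + carved horn + pearl string for 2883 (35 lb).
The 10 lb tied up in ancient tome and pearl string is better spent on ruby pendant — total rises to 2912 (39 lb).
Next best is ancient tome + crystal orb + platinum ring + gold chalice + jeweled dagger + carved horn + pearl string at 2883 (35 lb) — short by 29.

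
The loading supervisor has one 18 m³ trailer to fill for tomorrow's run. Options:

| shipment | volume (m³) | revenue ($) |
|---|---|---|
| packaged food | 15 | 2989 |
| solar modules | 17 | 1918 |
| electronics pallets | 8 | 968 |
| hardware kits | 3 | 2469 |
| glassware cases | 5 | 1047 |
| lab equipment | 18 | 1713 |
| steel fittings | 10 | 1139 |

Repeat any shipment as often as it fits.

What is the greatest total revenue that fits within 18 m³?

Density check — hardware kits 823.00, glassware cases 209.40, packaged food 199.27, electronics pallets 121.00 are the best per m³.
Best packing: 6×hardware kits — 18 m³, 14814 total.
No other feasible combination exceeds 14814.

14814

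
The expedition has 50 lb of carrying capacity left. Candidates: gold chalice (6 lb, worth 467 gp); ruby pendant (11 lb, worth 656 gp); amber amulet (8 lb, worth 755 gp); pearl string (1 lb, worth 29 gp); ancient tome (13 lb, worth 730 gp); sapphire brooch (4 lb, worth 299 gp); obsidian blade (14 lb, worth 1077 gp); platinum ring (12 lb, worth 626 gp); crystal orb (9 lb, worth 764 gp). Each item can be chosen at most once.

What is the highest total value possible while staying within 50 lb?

Filling by ratio: gold chalice + amber amulet + pearl string + sapphire brooch + obsidian blade + crystal orb for 3391, with 8 lb left unused.
Dropping pearl string and sapphire brooch frees 5 lb; slotting in ancient tome (13 lb) lifts the total to 3793 at 50 lb.
Runner-up gold chalice + ruby pendant + amber amulet + pearl string + obsidian blade + crystal orb tops out at 3748.

3793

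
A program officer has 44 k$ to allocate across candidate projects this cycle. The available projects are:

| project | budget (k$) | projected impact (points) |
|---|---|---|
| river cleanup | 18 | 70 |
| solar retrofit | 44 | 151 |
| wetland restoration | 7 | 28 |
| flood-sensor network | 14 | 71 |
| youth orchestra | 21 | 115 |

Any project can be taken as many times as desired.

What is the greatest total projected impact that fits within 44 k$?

2×youth orchestra uses 42 of the 44 k$ and totals 230.
Nothing else within 44 k$ beats 230.

230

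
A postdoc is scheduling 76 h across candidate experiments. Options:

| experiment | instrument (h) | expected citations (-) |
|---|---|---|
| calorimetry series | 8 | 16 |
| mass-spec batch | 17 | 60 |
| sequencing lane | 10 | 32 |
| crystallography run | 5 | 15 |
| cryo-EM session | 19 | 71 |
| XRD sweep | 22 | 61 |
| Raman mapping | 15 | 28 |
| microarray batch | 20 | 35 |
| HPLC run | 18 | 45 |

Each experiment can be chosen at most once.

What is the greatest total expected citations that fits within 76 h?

240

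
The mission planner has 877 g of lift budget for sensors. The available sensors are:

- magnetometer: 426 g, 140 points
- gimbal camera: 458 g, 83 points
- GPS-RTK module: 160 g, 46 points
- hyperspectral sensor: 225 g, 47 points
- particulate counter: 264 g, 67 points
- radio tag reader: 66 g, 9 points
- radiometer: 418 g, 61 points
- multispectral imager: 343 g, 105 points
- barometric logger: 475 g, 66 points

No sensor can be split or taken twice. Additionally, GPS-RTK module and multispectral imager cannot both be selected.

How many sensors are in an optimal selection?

The maximum data value within 877 g is 254.
One optimal bundle: magnetometer + radio tag reader + multispectral imager (835 g).
Any selection reaching 254 contains exactly 3 sensors.

3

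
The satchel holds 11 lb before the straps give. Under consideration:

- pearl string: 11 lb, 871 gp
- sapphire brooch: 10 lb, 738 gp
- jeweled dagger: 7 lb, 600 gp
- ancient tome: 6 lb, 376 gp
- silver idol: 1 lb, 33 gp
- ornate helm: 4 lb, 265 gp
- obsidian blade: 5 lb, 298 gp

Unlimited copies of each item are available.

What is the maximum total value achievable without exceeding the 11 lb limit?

Ranking by ratio (value/lb): jeweled dagger 85.71, pearl string 79.18, sapphire brooch 73.80.
A density-first pass picks jeweled dagger + ornate helm — 865 at 11 lb.
The 11 lb tied up in jeweled dagger and ornate helm is better spent on pearl string — total rises to 871 (11 lb).
Every other selection either busts 11 lb or fails to beat 871.

871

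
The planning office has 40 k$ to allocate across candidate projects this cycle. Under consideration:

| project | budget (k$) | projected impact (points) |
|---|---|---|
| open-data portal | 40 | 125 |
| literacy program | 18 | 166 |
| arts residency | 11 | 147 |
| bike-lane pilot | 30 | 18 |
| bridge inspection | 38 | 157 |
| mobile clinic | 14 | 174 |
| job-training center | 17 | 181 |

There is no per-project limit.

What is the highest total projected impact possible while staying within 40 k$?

495

Greedy by ratio would take 3×arts residency: 33 k$ used, total 441.
The 22 k$ tied up in 2×arts residency is better spent on 2×mobile clinic — total rises to 495 (39 k$).
No other feasible combination exceeds 495.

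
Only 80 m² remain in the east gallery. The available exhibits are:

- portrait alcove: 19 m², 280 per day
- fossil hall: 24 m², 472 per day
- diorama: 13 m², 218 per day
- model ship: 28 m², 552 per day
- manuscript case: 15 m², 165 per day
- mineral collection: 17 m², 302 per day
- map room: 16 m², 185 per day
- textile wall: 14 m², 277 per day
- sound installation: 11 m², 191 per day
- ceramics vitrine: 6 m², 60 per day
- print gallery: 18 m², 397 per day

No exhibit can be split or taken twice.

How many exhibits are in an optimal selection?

5

Optimal total is 1555.
fossil hall + diorama + textile wall + sound installation + print gallery hits 1555 at 80 m².
Every optimal selection uses 5 exhibits.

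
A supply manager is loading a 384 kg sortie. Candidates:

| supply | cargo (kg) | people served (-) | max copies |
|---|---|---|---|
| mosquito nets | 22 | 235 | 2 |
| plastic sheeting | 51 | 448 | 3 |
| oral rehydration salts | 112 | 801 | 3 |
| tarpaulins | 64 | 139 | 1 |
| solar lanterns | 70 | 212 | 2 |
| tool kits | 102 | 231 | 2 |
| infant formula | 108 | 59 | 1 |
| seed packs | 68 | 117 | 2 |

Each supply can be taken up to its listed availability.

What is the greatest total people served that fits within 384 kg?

2968

By people served per kg: mosquito nets 10.68, plastic sheeting 8.78, oral rehydration salts 7.15, solar lanterns 3.03 lead.
Filling by ratio: 2×mosquito nets + 3×plastic sheeting + oral rehydration salts + solar lanterns for 2827, with 5 kg left unused.
Replace plastic sheeting and solar lanterns with oral rehydration salts: the trade gains 141 net, giving 2968 at 370 kg.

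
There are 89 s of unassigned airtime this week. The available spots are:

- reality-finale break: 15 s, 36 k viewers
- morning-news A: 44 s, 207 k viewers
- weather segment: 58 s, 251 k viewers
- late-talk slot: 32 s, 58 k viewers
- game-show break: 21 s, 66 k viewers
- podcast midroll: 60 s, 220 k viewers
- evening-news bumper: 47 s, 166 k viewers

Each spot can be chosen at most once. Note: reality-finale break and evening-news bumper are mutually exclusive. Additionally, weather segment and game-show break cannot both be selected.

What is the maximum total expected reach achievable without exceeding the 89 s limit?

309

Reality-finale break + morning-news A + game-show break uses 80 of the 89 s and totals 309.
Next best is reality-finale break + weather segment at 287 (73 s) — short by 22.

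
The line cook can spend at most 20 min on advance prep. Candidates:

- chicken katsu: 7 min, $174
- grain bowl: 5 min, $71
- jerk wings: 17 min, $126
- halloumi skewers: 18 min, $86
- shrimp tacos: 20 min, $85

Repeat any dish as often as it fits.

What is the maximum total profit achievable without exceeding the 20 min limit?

419

The ratio ordering already packs tightly: 2×chicken katsu + grain bowl, 19 min, 419.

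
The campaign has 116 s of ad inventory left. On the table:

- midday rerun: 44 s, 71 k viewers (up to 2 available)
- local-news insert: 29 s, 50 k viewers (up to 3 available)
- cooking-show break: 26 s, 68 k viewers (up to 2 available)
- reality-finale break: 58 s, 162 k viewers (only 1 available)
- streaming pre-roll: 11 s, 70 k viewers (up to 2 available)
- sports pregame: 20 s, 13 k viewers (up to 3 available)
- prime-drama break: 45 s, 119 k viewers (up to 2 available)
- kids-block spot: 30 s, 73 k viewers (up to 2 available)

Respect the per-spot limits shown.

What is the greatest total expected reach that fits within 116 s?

378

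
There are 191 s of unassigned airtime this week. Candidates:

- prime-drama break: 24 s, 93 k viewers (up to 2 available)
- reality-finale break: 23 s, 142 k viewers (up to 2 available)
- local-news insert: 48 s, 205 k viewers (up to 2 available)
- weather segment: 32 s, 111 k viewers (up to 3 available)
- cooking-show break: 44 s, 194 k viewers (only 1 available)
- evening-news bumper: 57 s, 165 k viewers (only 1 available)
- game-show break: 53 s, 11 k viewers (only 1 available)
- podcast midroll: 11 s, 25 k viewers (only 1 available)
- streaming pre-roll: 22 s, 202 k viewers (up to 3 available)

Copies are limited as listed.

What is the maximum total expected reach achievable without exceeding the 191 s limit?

Ranking by ratio (expected reach/s): streaming pre-roll 9.18, reality-finale break 6.17, cooking-show break 4.41.
Prime-drama break + 2×reality-finale break + cooking-show break + podcast midroll + 3×streaming pre-roll uses 191 of the 191 s and totals 1202.
Nothing else within 191 s beats 1202.

1202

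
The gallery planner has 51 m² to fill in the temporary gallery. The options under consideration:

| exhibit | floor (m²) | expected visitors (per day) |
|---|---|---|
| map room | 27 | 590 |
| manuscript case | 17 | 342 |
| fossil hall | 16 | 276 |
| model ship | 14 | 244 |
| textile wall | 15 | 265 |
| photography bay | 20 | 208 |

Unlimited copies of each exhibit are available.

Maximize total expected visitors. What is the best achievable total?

1026

A density-first pass picks map room + manuscript case — 932 at 44 m².
The 27 m² tied up in map room is better spent on 2×manuscript case — total rises to 1026 (51 m²).
Every other selection either busts 51 m² or fails to beat 1026.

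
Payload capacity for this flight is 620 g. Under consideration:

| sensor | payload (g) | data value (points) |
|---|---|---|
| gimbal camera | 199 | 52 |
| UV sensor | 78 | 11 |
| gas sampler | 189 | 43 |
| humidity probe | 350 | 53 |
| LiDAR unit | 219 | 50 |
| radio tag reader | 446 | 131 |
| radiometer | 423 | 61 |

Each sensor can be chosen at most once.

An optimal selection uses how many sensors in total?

Best achievable data value is 145.
For example gimbal camera + gas sampler + LiDAR unit achieves it, using 607 g.
Every optimal selection uses 3 sensors.

3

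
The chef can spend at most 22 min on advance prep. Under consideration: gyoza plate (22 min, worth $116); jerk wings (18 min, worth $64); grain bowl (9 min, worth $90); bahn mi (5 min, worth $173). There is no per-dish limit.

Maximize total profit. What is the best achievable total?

692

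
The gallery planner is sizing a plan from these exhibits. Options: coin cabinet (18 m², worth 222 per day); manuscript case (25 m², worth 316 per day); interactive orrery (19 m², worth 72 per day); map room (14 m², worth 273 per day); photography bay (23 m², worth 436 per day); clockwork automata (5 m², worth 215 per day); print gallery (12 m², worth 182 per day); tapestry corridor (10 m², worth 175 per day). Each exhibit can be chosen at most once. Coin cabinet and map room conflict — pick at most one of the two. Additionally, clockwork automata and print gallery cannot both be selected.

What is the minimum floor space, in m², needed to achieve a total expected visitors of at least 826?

38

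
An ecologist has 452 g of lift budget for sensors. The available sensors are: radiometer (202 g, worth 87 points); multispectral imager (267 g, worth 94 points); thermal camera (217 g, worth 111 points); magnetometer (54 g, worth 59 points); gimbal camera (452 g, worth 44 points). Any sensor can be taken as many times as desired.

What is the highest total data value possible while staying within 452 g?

472

8×magnetometer uses 432 of the 452 g and totals 472.
The spare 20 g is too small for any remaining sensor, and no exchange beats 472.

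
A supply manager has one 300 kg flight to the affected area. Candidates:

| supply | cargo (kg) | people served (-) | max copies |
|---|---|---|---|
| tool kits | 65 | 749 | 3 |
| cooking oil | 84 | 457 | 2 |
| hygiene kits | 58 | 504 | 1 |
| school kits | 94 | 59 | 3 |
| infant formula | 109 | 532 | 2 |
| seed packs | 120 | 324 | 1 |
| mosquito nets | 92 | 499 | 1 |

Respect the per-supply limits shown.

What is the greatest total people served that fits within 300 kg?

2751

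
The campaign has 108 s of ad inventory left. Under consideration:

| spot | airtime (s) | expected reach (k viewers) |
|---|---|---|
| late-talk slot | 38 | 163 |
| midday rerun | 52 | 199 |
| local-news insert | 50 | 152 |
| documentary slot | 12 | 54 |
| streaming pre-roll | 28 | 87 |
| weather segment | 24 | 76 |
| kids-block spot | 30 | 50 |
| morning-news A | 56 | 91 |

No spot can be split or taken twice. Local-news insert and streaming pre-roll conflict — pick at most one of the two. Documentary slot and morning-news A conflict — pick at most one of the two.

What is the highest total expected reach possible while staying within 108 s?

416

Density check — documentary slot 4.50, late-talk slot 4.29, midday rerun 3.83, weather segment 3.17 are the best per s.
Late-talk slot + midday rerun + documentary slot uses 102 of the 108 s and totals 416.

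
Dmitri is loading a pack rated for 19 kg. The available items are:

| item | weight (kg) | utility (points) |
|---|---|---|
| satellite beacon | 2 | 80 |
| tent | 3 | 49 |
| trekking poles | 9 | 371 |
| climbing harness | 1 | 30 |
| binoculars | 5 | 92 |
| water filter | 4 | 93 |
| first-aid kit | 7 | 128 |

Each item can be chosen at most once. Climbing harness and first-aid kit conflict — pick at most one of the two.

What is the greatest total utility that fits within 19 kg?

623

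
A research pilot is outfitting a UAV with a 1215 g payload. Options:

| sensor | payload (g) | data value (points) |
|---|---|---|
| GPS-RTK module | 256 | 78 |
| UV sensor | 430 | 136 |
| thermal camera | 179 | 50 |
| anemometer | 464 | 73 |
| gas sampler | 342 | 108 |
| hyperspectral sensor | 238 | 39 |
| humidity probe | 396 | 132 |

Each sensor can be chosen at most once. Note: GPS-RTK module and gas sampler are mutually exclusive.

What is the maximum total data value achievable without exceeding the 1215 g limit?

376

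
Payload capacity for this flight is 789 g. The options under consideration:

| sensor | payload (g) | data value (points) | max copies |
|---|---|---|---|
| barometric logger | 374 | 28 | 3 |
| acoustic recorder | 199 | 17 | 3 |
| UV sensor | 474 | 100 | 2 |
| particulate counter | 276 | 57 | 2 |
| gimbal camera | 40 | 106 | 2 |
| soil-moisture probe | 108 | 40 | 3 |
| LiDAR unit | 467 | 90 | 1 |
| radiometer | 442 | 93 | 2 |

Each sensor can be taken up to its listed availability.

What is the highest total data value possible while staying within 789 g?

By data value per g: gimbal camera 2.65, soil-moisture probe 0.37, UV sensor 0.21, radiometer 0.21 lead.
Filling by ratio: particulate counter + 2×gimbal camera + 3×soil-moisture probe for 389, with 109 g left unused.
Dropping particulate counter and soil-moisture probe frees 384 g; slotting in UV sensor (474 g) lifts the total to 392 at 770 g.

392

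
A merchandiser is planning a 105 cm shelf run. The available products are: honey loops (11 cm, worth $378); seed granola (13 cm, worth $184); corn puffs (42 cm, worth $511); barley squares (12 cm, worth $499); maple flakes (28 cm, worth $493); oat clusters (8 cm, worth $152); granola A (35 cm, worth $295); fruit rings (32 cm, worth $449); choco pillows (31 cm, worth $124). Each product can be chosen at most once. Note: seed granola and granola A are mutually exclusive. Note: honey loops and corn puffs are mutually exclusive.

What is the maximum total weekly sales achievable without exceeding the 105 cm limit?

2155

Ranking by ratio (weekly sales/cm): barley squares 41.58, honey loops 34.36, oat clusters 19.00, maple flakes 17.61.
The ratio ordering already packs tightly: honey loops + seed granola + barley squares + maple flakes + oat clusters + fruit rings, 104 cm, 2155.
That's the maximum — no feasible swap from here does better than 2155.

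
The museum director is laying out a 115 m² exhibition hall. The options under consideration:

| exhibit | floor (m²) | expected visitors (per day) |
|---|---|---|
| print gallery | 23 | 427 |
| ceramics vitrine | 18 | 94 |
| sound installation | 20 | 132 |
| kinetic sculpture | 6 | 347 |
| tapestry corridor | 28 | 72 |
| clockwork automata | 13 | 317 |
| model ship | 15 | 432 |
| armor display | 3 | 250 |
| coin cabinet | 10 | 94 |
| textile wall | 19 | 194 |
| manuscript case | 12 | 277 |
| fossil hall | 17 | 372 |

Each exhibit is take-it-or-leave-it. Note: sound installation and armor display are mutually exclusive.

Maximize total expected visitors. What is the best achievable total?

Print gallery + kinetic sculpture + clockwork automata + model ship + armor display + textile wall + manuscript case + fossil hall uses 108 of the 115 m² and totals 2616.

2616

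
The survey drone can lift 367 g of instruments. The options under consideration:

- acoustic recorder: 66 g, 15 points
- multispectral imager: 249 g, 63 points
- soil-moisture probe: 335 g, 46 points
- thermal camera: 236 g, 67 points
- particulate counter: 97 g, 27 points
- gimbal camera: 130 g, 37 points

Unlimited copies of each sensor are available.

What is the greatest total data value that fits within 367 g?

104

Filling by ratio: particulate counter + 2×gimbal camera for 101, with 10 g left unused.
The 227 g tied up in particulate counter and gimbal camera is better spent on thermal camera — total rises to 104 (366 g).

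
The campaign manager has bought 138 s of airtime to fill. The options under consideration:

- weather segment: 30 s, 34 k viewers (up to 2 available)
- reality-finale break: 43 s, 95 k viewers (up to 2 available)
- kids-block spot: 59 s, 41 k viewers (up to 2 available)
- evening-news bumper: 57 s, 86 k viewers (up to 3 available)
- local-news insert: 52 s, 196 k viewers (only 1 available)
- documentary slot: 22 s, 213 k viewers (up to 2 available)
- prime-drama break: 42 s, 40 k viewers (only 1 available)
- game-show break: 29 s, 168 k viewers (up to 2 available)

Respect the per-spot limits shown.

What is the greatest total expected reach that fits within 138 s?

Density check — documentary slot 9.68, game-show break 5.79, local-news insert 3.77 are the best per s.
Best packing: weather segment + 2×documentary slot + 2×game-show break — 132 s, 796 total.

796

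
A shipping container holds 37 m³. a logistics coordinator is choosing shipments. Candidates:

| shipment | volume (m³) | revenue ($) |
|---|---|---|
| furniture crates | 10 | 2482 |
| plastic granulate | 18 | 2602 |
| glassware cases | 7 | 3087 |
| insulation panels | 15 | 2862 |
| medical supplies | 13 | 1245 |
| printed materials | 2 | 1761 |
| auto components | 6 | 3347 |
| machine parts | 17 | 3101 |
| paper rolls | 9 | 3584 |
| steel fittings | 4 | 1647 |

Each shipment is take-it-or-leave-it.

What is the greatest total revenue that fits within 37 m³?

Filling by ratio: glassware cases + printed materials + auto components + paper rolls + steel fittings for 13426, with 9 m³ left unused.
Dropping steel fittings frees 4 m³; slotting in furniture crates (10 m³) lifts the total to 14261 at 34 m³.
Next best is furniture crates + glassware cases + auto components + paper rolls + steel fittings at 14147 (36 m³) — short by 114.

14261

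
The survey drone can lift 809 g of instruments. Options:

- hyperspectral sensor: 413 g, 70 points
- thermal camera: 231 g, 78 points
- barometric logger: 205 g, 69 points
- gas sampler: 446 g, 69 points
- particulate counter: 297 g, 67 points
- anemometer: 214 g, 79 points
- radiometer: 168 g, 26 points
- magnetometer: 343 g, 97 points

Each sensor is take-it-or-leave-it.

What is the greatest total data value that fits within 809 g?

254

Ranking by ratio (data value/g): anemometer 0.37, thermal camera 0.34, barometric logger 0.34, magnetometer 0.28.
Greedy by ratio would take thermal camera + barometric logger + anemometer: 650 g used, total 226.
Replace barometric logger with magnetometer: the trade gains 28 net, giving 254 at 788 g.
The closest alternative, barometric logger + anemometer + magnetometer, reaches only 245.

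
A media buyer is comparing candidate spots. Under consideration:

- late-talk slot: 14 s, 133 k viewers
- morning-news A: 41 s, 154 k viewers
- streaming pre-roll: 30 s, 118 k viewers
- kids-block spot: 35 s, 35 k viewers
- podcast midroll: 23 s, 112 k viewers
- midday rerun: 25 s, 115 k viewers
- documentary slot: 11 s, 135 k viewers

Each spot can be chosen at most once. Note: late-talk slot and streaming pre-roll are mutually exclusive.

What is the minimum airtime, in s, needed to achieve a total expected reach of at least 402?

66

Look for the lowest-airtime combination reaching 402.
Taking late-talk slot + morning-news A + documentary slot gives 422 (≥ 402) for 66 s.
Below 66 s the best achievable stays under 402.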